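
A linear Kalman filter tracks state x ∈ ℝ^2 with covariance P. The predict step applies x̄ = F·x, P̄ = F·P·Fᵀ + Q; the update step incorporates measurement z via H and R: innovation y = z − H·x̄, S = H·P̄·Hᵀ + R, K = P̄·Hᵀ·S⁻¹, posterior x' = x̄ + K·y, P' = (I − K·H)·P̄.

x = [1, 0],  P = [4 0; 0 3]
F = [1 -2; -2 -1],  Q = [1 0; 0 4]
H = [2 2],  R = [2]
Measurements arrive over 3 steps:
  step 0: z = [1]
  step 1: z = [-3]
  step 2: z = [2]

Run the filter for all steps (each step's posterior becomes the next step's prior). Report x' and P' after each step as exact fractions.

step 0: x' = [118/73, -83/73], P' = [791/73 -776/73; -776/73 797/73]
step 1: x' = [-3028/7419, -2620/2473], P' = [85468/7419 -26876/2473; -26876/2473 26487/2473]
step 2: x' = [-1255914/715307, 1990410/715307], P' = [8754629/715307 -8275284/715307; -8275284/715307 8149883/715307]

step 0: x̄ = F·x = [1, -2]
step 0: P̄ = F·P·Fᵀ + Q = [17 -2; -2 23]
step 0: y = z − H·x̄ = [3]
step 0: S = H·P̄·Hᵀ + R = [146]
step 0: K = P̄·Hᵀ·S⁻¹ = [15/73; 21/73]
step 0: x' = x̄ + K·y = [118/73, -83/73]
step 0: P' = (I − K·H)·P̄ = [791/73 -776/73; -776/73 797/73]
step 1: x̄ = F·x = [284/73, -153/73]
step 1: P̄ = F·P·Fᵀ + Q = [7156/73 -2316/73; -2316/73 1149/73]
step 1: y = z − H·x̄ = [-481/73]
step 1: S = H·P̄·Hᵀ + R = [14838/73]
step 1: K = P̄·Hᵀ·S⁻¹ = [4840/7419; -389/2473]
step 1: x' = x̄ + K·y = [-3028/7419, -2620/2473]
step 1: P' = (I − K·H)·P̄ = [85468/7419 -26876/2473; -26876/2473 26487/2473]
step 2: x̄ = F·x = [12692/7419, 13916/7419]
step 2: P̄ = F·P·Fᵀ + Q = [733243/7419 -253898/7419; -253898/7419 128497/7419]
step 2: y = z − H·x̄ = [-38378/7419]
step 2: S = H·P̄·Hᵀ + R = [1430614/7419]
step 2: K = P̄·Hᵀ·S⁻¹ = [479345/715307; -125401/715307]
step 2: x' = x̄ + K·y = [-1255914/715307, 1990410/715307]
step 2: P' = (I − K·H)·P̄ = [8754629/715307 -8275284/715307; -8275284/715307 8149883/715307]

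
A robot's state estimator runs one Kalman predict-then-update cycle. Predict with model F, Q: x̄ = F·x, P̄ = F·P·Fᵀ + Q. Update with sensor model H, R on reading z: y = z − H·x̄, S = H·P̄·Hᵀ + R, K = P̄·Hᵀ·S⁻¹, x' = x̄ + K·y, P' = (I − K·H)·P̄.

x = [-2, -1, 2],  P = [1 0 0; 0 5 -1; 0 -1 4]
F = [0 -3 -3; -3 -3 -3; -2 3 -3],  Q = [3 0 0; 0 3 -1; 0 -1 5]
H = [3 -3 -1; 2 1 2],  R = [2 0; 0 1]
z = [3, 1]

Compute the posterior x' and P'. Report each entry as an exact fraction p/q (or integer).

x̄ = F·x = [-3, 3, -5]
P̄ = F·P·Fᵀ + Q = [66 63 -9; 63 75 -4; -9 -4 108]
y = z − H·x̄ = [16, 14]
S = H·P̄·Hᵀ + R = [275 -242; -242 936]
K = P̄·Hᵀ·S⁻¹ = [29841/99418 4821/18076; 8377/99418 4121/18076; -17045/49709 536/4519]
x' = x̄ + K·y = [550419/99418, 749603/99418, -438721/49709]
P' = (I − K·H)·P̄ = [2662413/198836 4201509/198836 -1184163/49709; 4201509/198836 6699945/198836 -1882204/49709; -1184163/49709 -1882204/49709 2128213/49709]

x' = [550419/99418, 749603/99418, -438721/49709]
P' = [2662413/198836 4201509/198836 -1184163/49709; 4201509/198836 6699945/198836 -1882204/49709; -1184163/49709 -1882204/49709 2128213/49709]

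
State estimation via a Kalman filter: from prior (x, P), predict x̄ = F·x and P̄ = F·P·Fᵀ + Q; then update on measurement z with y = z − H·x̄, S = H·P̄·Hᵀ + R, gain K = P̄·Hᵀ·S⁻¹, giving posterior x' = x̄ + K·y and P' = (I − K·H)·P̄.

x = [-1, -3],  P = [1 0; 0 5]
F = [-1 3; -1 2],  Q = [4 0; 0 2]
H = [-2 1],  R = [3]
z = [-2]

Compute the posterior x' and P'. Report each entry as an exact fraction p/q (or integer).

x̄ = F·x = [-8, -5]
P̄ = F·P·Fᵀ + Q = [50 31; 31 23]
y = z − H·x̄ = [-13]
S = H·P̄·Hᵀ + R = [102]
K = P̄·Hᵀ·S⁻¹ = [-23/34; -13/34]
x' = x̄ + K·y = [27/34, -1/34]
P' = (I − K·H)·P̄ = [113/34 157/34; 157/34 275/34]

x' = [27/34, -1/34]
P' = [113/34 157/34; 157/34 275/34]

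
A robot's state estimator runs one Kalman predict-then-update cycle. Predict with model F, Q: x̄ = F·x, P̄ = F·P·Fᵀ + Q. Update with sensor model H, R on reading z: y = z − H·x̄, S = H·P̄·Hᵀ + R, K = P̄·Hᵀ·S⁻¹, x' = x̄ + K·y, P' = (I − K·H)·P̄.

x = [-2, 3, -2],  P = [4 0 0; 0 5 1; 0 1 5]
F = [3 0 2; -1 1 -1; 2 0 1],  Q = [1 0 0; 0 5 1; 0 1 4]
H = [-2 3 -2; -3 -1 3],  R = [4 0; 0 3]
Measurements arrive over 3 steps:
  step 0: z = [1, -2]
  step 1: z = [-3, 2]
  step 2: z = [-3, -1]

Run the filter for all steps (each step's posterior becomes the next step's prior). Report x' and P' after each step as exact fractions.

step 0: x̄ = F·x = [-10, 7, -6]
step 0: P̄ = F·P·Fᵀ + Q = [57 -20 34; -20 17 -11; 34 -11 25]
step 0: y = z − H·x̄ = [-52, -7]
step 0: S = H·P̄·Hᵀ + R = [1129 160; 160 92]
step 0: K = P̄·Hᵀ·S⁻¹ = [-3606/19567 -16601/78268; 2199/19567 -3395/39134; -2833/19567 1524/19567]
step 0: x' = x̄ + K·y = [83575/78268, 69007/39134, 19246/19567]
step 0: P' = (I − K·H)·P̄ = [157219/78268 115281/39134 54368/19567; 115281/39134 101127/19567 89652/19567; 54368/19567 89652/19567 85776/19567]
step 1: x̄ = F·x = [404693/78268, -22545/78268, 122067/39134]
step 1: P̄ = F·P·Fᵀ + Q = [5475319/78268 -836323/78268 1575913/39134; -836323/78268 552775/78268 -205979/39134; 1575913/39134 -205979/39134 538735/19567]
step 1: y = z − H·x̄ = [1130485/78268, 153917/19567]
step 1: S = H·P̄·Hᵀ + R = [76003063/78268 4896668/19567; 4896668/19567 2545213/19567]
step 1: K = P̄·Hᵀ·S⁻¹ = [-24085139/115921983 -1010862335/4984645269; 2792197/38640661 -113430276/1661548423; -20837438/115921983 461252749/4984645269]
step 1: x' = x̄ + K·y = [954397098/1661548423, 363316849/1661548423, 2078219572/1661548423]
step 1: P' = (I − K·H)·P̄ = [7968768431/4984645269 3672957878/1661548423 10630863974/4984645269; 3672957878/1661548423 6405098076/1661548423 5694560294/1661548423; 10630863974/4984645269 5694560294/1661548423 16786677017/4984645269]
step 2: x̄ = F·x = [7019630438/1661548423, -2669299821/1661548423, 3987013768/1661548423]
step 2: P̄ = F·P·Fᵀ + Q = [271420636904/4984645269 -43409996531/4984645269 51934004146/1661548423; -43409996531/4984645269 33950584937/4984645269 -6836910794/1661548423; 51934004146/1661548423 -6836910794/1661548423 37041262571/1661548423]
step 2: y = z − H·x̄ = [25036542606/1661548423, 4767001766/1661548423]
step 2: S = H·P̄·Hᵀ + R = [3869136390437/4984645269 938181259850/4984645269; 938181259850/4984645269 549972533519/4984645269]
step 2: K = P̄·Hᵀ·S⁻¹ = [-51529670431977/250315639230187 -50208102825641/250315639230187; 18802898523387/250315639230187 -16260371238820/250315639230187; -44323856330998/250315639230187 23941183447711/250315639230187]
step 2: x' = x̄ + K·y = [137014590135106/250315639230187, -165460804872875/250315639230187, 1458546862098/250315639230187]
step 2: P' = (I − K·H)·P̄ = [394289913453088/250315639230187 544553471328498/250315639230187 525599634403613/250315639230187; 544553471328498/250315639230187 951816315827100/250315639230187 845565205365378/250315639230187; 525599634403613/250315639230187 845565205365378/250315639230187 831395886306450/250315639230187]

step 0: x' = [83575/78268, 69007/39134, 19246/19567], P' = [157219/78268 115281/39134 54368/19567; 115281/39134 101127/19567 89652/19567; 54368/19567 89652/19567 85776/19567]
step 1: x' = [954397098/1661548423, 363316849/1661548423, 2078219572/1661548423], P' = [7968768431/4984645269 3672957878/1661548423 10630863974/4984645269; 3672957878/1661548423 6405098076/1661548423 5694560294/1661548423; 10630863974/4984645269 5694560294/1661548423 16786677017/4984645269]
step 2: x' = [137014590135106/250315639230187, -165460804872875/250315639230187, 1458546862098/250315639230187], P' = [394289913453088/250315639230187 544553471328498/250315639230187 525599634403613/250315639230187; 544553471328498/250315639230187 951816315827100/250315639230187 845565205365378/250315639230187; 525599634403613/250315639230187 845565205365378/250315639230187 831395886306450/250315639230187]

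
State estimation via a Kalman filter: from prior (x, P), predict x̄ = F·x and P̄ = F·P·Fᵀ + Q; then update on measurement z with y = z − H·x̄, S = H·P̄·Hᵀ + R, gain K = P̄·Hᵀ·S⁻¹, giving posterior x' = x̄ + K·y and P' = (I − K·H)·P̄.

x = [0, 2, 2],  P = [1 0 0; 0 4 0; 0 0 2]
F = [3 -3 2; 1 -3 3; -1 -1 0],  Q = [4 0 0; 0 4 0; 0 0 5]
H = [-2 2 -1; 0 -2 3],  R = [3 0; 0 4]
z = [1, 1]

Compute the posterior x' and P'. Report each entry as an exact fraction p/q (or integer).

x' = [-27439/11294, -28365/11294, -7764/5647]
P' = [125115/11294 168429/11294 52701/5647; 168429/11294 244471/11294 78127/5647; 52701/5647 78127/5647 52298/5647]

x̄ = F·x = [-2, 0, -2]
P̄ = F·P·Fᵀ + Q = [57 51 9; 51 59 11; 9 11 10]
y = z − H·x̄ = [-5, 7]
S = H·P̄·Hᵀ + R = [61 -28; -28 198]
K = P̄·Hᵀ·S⁻¹ = [-3129/5647 -5163/11294; -695/5647 -5045/11294; -482/5647 160/5647]
x' = x̄ + K·y = [-27439/11294, -28365/11294, -7764/5647]
P' = (I − K·H)·P̄ = [125115/11294 168429/11294 52701/5647; 168429/11294 244471/11294 78127/5647; 52701/5647 78127/5647 52298/5647]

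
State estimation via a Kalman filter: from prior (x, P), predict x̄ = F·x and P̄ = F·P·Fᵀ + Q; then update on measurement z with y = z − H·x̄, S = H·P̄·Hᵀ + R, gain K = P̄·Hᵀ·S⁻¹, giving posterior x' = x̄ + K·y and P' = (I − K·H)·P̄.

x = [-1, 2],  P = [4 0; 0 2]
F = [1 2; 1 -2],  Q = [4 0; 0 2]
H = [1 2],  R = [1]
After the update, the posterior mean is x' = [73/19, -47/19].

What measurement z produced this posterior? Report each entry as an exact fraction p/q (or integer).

x̄ = F·x = [3, -5]
P̄ = F·P·Fᵀ + Q = [16 -4; -4 14]
S = H·P̄·Hᵀ + R = [57]
K = P̄·Hᵀ·S⁻¹ = [8/57; 8/19]
x' − x̄ = [16/19, 48/19] = K·y
y = (KᵀK)⁻¹·Kᵀ·(x' − x̄) = [6]
z = y + H·x̄ = [6] + [-7] = [-1]

z = [-1]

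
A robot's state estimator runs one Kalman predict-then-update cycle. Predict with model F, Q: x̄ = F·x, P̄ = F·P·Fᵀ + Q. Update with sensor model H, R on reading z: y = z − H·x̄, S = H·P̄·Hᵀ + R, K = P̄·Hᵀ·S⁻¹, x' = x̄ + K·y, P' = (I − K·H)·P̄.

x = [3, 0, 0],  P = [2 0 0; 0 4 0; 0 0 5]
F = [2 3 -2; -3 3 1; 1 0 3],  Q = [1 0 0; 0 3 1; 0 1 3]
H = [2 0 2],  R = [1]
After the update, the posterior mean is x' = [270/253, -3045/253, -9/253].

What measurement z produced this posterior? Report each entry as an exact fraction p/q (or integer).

z = [2]

x̄ = F·x = [6, -9, 3]
P̄ = F·P·Fᵀ + Q = [65 14 -26; 14 62 10; -26 10 50]
S = H·P̄·Hᵀ + R = [253]
K = P̄·Hᵀ·S⁻¹ = [78/253; 48/253; 48/253]
x' − x̄ = [-1248/253, -768/253, -768/253] = K·y
y = (KᵀK)⁻¹·Kᵀ·(x' − x̄) = [-16]
z = y + H·x̄ = [-16] + [18] = [2]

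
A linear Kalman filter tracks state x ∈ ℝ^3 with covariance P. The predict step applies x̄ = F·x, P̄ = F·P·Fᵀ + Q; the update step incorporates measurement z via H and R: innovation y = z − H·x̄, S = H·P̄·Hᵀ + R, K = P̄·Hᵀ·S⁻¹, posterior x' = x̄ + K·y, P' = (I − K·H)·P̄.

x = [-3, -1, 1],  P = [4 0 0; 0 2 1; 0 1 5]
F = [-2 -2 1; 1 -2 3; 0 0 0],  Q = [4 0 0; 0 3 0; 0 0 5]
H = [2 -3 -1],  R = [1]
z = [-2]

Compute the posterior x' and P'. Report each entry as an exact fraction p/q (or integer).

x' = [1856/235, 276/47, 7/47]
P' = [12261/470 810/47 37/94; 810/47 566/47 -65/47; 37/94 -65/47 465/94]

x̄ = F·x = [9, 2, 0]
P̄ = F·P·Fᵀ + Q = [29 7 0; 7 48 0; 0 0 5]
y = z − H·x̄ = [-14]
S = H·P̄·Hᵀ + R = [470]
K = P̄·Hᵀ·S⁻¹ = [37/470; -13/47; -1/94]
x' = x̄ + K·y = [1856/235, 276/47, 7/47]
P' = (I − K·H)·P̄ = [12261/470 810/47 37/94; 810/47 566/47 -65/47; 37/94 -65/47 465/94]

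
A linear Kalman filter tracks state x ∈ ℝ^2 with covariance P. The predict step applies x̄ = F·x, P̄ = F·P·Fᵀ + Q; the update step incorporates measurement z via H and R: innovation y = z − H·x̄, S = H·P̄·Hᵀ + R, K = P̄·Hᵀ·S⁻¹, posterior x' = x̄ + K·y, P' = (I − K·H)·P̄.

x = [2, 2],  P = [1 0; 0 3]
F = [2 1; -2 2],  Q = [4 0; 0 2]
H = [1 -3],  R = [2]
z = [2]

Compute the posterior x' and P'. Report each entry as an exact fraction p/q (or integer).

x' = [958/163, 208/163]
P' = [1768/163 586/163; 586/163 230/163]

x̄ = F·x = [6, 0]
P̄ = F·P·Fᵀ + Q = [11 2; 2 18]
y = z − H·x̄ = [-4]
S = H·P̄·Hᵀ + R = [163]
K = P̄·Hᵀ·S⁻¹ = [5/163; -52/163]
x' = x̄ + K·y = [958/163, 208/163]
P' = (I − K·H)·P̄ = [1768/163 586/163; 586/163 230/163]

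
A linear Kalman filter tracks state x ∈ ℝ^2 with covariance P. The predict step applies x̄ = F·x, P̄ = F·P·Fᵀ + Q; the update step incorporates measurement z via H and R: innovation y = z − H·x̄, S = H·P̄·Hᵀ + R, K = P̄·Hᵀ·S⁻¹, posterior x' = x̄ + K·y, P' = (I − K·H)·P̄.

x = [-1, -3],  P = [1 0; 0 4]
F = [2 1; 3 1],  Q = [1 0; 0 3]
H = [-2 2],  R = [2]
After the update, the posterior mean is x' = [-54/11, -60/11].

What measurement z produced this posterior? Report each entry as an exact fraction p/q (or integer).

x̄ = F·x = [-5, -6]
P̄ = F·P·Fᵀ + Q = [9 10; 10 16]
S = H·P̄·Hᵀ + R = [22]
K = P̄·Hᵀ·S⁻¹ = [1/11; 6/11]
x' − x̄ = [1/11, 6/11] = K·y
y = (KᵀK)⁻¹·Kᵀ·(x' − x̄) = [1]
z = y + H·x̄ = [1] + [-2] = [-1]

z = [-1]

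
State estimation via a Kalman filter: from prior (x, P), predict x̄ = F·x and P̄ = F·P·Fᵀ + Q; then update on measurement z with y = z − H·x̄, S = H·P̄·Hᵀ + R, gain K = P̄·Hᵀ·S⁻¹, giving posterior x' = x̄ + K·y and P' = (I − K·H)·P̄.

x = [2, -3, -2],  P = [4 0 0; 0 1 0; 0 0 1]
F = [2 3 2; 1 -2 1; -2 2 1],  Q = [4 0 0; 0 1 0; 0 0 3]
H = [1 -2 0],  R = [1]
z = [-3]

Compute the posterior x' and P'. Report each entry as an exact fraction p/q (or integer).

x̄ = F·x = [-9, 6, -12]
P̄ = F·P·Fᵀ + Q = [33 4 -8; 4 10 -11; -8 -11 24]
y = z − H·x̄ = [18]
S = H·P̄·Hᵀ + R = [58]
K = P̄·Hᵀ·S⁻¹ = [25/58; -8/29; 7/29]
x' = x̄ + K·y = [-36/29, 30/29, -222/29]
P' = (I − K·H)·P̄ = [1289/58 316/29 -407/29; 316/29 162/29 -207/29; -407/29 -207/29 598/29]

x' = [-36/29, 30/29, -222/29]
P' = [1289/58 316/29 -407/29; 316/29 162/29 -207/29; -407/29 -207/29 598/29]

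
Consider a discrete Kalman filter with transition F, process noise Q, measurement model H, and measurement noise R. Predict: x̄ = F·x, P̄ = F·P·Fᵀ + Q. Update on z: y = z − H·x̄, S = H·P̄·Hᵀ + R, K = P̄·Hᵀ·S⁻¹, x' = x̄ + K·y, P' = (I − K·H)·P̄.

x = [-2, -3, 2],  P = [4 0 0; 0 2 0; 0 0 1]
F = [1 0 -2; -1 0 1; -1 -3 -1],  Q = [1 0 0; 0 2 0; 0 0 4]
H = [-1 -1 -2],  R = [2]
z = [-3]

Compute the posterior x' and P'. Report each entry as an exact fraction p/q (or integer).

x' = [-695/118, 381/118, 347/118]
P' = [1061/118 -701/118 -181/118; -701/118 777/118 -31/118; -181/118 -31/118 161/118]

x̄ = F·x = [-6, 4, 9]
P̄ = F·P·Fᵀ + Q = [9 -6 -2; -6 7 3; -2 3 27]
y = z − H·x̄ = [13]
S = H·P̄·Hᵀ + R = [118]
K = P̄·Hᵀ·S⁻¹ = [1/118; -7/118; -55/118]
x' = x̄ + K·y = [-695/118, 381/118, 347/118]
P' = (I − K·H)·P̄ = [1061/118 -701/118 -181/118; -701/118 777/118 -31/118; -181/118 -31/118 161/118]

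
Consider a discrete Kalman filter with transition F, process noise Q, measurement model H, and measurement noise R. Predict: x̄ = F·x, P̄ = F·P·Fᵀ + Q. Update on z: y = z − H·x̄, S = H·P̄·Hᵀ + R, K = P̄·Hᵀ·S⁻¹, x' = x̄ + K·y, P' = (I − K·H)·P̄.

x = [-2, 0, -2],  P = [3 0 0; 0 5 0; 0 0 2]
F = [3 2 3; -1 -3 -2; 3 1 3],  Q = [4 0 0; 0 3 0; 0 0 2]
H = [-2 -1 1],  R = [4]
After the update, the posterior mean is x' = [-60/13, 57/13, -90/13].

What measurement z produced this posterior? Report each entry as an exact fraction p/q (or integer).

x̄ = F·x = [-12, 6, -12]
P̄ = F·P·Fᵀ + Q = [69 -51 55; -51 59 -36; 55 -36 52]
S = H·P̄·Hᵀ + R = [39]
K = P̄·Hᵀ·S⁻¹ = [-32/39; 7/39; -22/39]
x' − x̄ = [96/13, -21/13, 66/13] = K·y
y = (KᵀK)⁻¹·Kᵀ·(x' − x̄) = [-9]
z = y + H·x̄ = [-9] + [6] = [-3]

z = [-3]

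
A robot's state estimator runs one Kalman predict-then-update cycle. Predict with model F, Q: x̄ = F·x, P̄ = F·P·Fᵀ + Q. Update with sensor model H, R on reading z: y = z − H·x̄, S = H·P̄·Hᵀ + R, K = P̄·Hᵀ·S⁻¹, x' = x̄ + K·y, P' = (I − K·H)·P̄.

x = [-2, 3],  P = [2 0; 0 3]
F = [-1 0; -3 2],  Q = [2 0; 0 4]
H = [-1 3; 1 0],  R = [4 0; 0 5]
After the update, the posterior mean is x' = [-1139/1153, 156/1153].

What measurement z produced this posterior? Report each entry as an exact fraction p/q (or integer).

x̄ = F·x = [2, 12]
P̄ = F·P·Fᵀ + Q = [4 6; 6 34]
S = H·P̄·Hᵀ + R = [278 14; 14 9]
K = P̄·Hᵀ·S⁻¹ = [35/1153 458/1153; 390/1153 162/1153]
x' − x̄ = [-3445/1153, -13680/1153] = K·y
y = (KᵀK)⁻¹·Kᵀ·(x' − x̄) = [-33, -5]
z = y + H·x̄ = [-33, -5] + [34, 2] = [1, -3]

z = [1, -3]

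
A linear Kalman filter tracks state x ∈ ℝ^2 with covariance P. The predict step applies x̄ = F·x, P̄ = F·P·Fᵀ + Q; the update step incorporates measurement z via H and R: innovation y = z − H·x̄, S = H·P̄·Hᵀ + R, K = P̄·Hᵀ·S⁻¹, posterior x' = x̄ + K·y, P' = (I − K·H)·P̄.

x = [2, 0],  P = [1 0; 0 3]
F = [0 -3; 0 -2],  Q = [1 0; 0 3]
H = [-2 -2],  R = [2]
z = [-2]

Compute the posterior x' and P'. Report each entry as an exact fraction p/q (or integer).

x' = [92/159, 22/53]
P' = [220/159 -58/53; -58/53 69/53]

x̄ = F·x = [0, 0]
P̄ = F·P·Fᵀ + Q = [28 18; 18 15]
y = z − H·x̄ = [-2]
S = H·P̄·Hᵀ + R = [318]
K = P̄·Hᵀ·S⁻¹ = [-46/159; -11/53]
x' = x̄ + K·y = [92/159, 22/53]
P' = (I − K·H)·P̄ = [220/159 -58/53; -58/53 69/53]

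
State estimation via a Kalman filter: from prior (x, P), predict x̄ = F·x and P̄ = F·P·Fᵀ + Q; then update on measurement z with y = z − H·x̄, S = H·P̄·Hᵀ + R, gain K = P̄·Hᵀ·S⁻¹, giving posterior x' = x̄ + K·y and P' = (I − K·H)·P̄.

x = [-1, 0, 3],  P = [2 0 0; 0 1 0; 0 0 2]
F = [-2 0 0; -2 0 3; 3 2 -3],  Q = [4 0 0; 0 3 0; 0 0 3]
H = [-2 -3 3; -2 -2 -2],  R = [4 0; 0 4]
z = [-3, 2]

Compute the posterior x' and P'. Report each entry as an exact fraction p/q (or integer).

x' = [-12720/6001, 21719/12002, -7991/12002]
P' = [29768/6001 -23491/6001 -4031/6001; -23491/6001 82231/24004 15531/24004; -4031/6001 15531/24004 10335/24004]

x̄ = F·x = [2, 11, -12]
P̄ = F·P·Fᵀ + Q = [12 8 -12; 8 29 -30; -12 -30 43]
y = z − H·x̄ = [70, 4]
S = H·P̄·Hᵀ + R = [1480 68; 68 68]
K = P̄·Hᵀ·S⁻¹ = [-17/353 -1123/6001; -179/1412 -1899/24004; 245/1412 -4871/24004]
x' = x̄ + K·y = [-12720/6001, 21719/12002, -7991/12002]
P' = (I − K·H)·P̄ = [29768/6001 -23491/6001 -4031/6001; -23491/6001 82231/24004 15531/24004; -4031/6001 15531/24004 10335/24004]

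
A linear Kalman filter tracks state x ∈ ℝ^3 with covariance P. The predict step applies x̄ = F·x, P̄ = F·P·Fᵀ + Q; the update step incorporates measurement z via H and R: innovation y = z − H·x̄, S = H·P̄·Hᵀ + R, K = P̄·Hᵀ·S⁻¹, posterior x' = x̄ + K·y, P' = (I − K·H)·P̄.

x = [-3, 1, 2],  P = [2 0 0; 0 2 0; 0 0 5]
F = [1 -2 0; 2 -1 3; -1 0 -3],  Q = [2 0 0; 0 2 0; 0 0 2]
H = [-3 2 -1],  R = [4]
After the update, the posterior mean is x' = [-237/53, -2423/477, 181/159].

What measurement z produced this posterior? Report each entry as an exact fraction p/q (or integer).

x̄ = F·x = [-5, -1, -3]
P̄ = F·P·Fᵀ + Q = [12 8 -2; 8 57 -49; -2 -49 49]
S = H·P̄·Hᵀ + R = [477]
K = P̄·Hᵀ·S⁻¹ = [-2/53; 139/477; -47/159]
x' − x̄ = [28/53, -1946/477, 658/159] = K·y
y = (KᵀK)⁻¹·Kᵀ·(x' − x̄) = [-14]
z = y + H·x̄ = [-14] + [16] = [2]

z = [2]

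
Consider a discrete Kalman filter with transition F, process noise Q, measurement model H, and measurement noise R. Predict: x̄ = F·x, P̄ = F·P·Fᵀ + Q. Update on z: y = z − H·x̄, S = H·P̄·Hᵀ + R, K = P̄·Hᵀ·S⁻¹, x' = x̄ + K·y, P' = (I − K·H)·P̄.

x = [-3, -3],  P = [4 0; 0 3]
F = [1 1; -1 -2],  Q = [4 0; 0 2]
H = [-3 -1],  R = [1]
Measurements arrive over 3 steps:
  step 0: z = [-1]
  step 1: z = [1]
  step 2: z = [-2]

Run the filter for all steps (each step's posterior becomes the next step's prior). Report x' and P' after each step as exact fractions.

step 0: x̄ = F·x = [-6, 9]
step 0: P̄ = F·P·Fᵀ + Q = [11 -10; -10 18]
step 0: y = z − H·x̄ = [-10]
step 0: S = H·P̄·Hᵀ + R = [58]
step 0: K = P̄·Hᵀ·S⁻¹ = [-23/58; 6/29]
step 0: x' = x̄ + K·y = [-59/29, 201/29]
step 0: P' = (I − K·H)·P̄ = [109/58 -152/29; -152/29 450/29]
step 1: x̄ = F·x = [142/29, -343/29]
step 1: P̄ = F·P·Fᵀ + Q = [633/58 -997/58; -997/58 2609/58]
step 1: y = z − H·x̄ = [112/29]
step 1: S = H·P̄·Hᵀ + R = [1191/29]
step 1: K = P̄·Hᵀ·S⁻¹ = [-451/1191; 191/1191]
step 1: x' = x̄ + K·y = [4090/1191, -13349/1191]
step 1: P' = (I − K·H)·P̄ = [11969/2382 -35005/2382; -35005/2382 104633/2382]
step 2: x̄ = F·x = [-9259/1191, 7536/397]
step 2: P̄ = F·P·Fᵀ + Q = [28060/1191 -19370/397; -19370/397 98415/794]
step 2: y = z − H·x̄ = [-2517/397]
step 2: S = H·P̄·Hᵀ + R = [35129/794]
step 2: K = P̄·Hᵀ·S⁻¹ = [-17380/35129; 17805/35129]
step 2: x' = x̄ + K·y = [-488723/105387, 553947/35129]
step 2: P' = (I − K·H)·P̄ = [1341620/105387 -1324240/35129; -1324240/35129 3954915/35129]

step 0: x' = [-59/29, 201/29], P' = [109/58 -152/29; -152/29 450/29]
step 1: x' = [4090/1191, -13349/1191], P' = [11969/2382 -35005/2382; -35005/2382 104633/2382]
step 2: x' = [-488723/105387, 553947/35129], P' = [1341620/105387 -1324240/35129; -1324240/35129 3954915/35129]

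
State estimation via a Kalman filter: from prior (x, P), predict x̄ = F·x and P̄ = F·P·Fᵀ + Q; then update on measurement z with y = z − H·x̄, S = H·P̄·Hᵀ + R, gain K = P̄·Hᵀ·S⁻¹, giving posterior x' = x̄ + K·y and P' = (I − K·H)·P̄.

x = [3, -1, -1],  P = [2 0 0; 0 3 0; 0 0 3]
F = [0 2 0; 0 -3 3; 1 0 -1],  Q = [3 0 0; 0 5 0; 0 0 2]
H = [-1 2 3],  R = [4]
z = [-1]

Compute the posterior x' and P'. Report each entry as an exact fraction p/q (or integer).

x' = [67/94, -545/94, 361/94]
P' = [543/94 161/94 51/94; 161/94 4757/282 -955/94; 51/94 -955/94 655/94]

x̄ = F·x = [-2, 0, 4]
P̄ = F·P·Fᵀ + Q = [15 -18 0; -18 59 -9; 0 -9 7]
y = z − H·x̄ = [-15]
S = H·P̄·Hᵀ + R = [282]
K = P̄·Hᵀ·S⁻¹ = [-17/94; 109/282; 1/94]
x' = x̄ + K·y = [67/94, -545/94, 361/94]
P' = (I − K·H)·P̄ = [543/94 161/94 51/94; 161/94 4757/282 -955/94; 51/94 -955/94 655/94]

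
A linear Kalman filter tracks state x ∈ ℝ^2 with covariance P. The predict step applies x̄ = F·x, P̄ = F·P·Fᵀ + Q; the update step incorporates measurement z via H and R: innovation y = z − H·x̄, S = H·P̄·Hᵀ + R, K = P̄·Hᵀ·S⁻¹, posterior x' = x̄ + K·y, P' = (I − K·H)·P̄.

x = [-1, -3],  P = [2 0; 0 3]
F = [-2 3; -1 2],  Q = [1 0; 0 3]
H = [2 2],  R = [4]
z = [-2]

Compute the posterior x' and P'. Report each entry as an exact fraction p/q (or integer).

x' = [-24/49, -61/98]
P' = [82/49 -53/49; -53/49 145/98]

x̄ = F·x = [-7, -5]
P̄ = F·P·Fᵀ + Q = [36 22; 22 17]
y = z − H·x̄ = [22]
S = H·P̄·Hᵀ + R = [392]
K = P̄·Hᵀ·S⁻¹ = [29/98; 39/196]
x' = x̄ + K·y = [-24/49, -61/98]
P' = (I − K·H)·P̄ = [82/49 -53/49; -53/49 145/98]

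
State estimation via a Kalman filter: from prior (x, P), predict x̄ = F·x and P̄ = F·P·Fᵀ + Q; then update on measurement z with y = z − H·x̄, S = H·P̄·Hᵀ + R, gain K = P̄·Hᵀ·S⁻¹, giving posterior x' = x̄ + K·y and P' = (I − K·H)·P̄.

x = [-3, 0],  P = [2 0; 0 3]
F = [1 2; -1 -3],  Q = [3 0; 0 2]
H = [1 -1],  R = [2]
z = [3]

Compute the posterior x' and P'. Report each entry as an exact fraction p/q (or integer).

x' = [7/10, -21/10]
P' = [161/90 29/30; 29/30 21/10]

x̄ = F·x = [-3, 3]
P̄ = F·P·Fᵀ + Q = [17 -20; -20 31]
y = z − H·x̄ = [9]
S = H·P̄·Hᵀ + R = [90]
K = P̄·Hᵀ·S⁻¹ = [37/90; -17/30]
x' = x̄ + K·y = [7/10, -21/10]
P' = (I − K·H)·P̄ = [161/90 29/30; 29/30 21/10]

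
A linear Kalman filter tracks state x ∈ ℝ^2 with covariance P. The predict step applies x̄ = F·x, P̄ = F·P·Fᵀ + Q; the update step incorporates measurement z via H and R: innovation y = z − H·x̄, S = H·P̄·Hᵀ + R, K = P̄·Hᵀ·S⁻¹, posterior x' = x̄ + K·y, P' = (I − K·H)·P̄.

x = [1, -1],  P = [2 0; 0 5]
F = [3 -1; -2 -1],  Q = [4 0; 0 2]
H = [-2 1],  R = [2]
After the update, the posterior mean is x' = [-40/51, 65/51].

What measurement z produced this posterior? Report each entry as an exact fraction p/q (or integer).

x̄ = F·x = [4, -1]
P̄ = F·P·Fᵀ + Q = [27 -7; -7 15]
S = H·P̄·Hᵀ + R = [153]
K = P̄·Hᵀ·S⁻¹ = [-61/153; 29/153]
x' − x̄ = [-244/51, 116/51] = K·y
y = (KᵀK)⁻¹·Kᵀ·(x' − x̄) = [12]
z = y + H·x̄ = [12] + [-9] = [3]

z = [3]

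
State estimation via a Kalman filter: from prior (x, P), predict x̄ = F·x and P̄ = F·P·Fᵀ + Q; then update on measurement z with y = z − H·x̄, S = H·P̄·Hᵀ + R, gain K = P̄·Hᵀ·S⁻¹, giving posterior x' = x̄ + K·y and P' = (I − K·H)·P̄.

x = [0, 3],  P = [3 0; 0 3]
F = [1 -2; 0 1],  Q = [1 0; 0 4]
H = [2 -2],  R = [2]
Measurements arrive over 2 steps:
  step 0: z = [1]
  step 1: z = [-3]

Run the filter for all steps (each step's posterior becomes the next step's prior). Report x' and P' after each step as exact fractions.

step 0: x̄ = F·x = [-6, 3]
step 0: P̄ = F·P·Fᵀ + Q = [16 -6; -6 7]
step 0: y = z − H·x̄ = [19]
step 0: S = H·P̄·Hᵀ + R = [142]
step 0: K = P̄·Hᵀ·S⁻¹ = [22/71; -13/71]
step 0: x' = x̄ + K·y = [-8/71, -34/71]
step 0: P' = (I − K·H)·P̄ = [168/71 146/71; 146/71 159/71]
step 1: x̄ = F·x = [60/71, -34/71]
step 1: P̄ = F·P·Fᵀ + Q = [291/71 -172/71; -172/71 443/71]
step 1: y = z − H·x̄ = [-401/71]
step 1: S = H·P̄·Hᵀ + R = [4454/71]
step 1: K = P̄·Hᵀ·S⁻¹ = [463/2227; -615/2227]
step 1: x' = x̄ + K·y = [-733/2227, 2407/2227]
step 1: P' = (I − K·H)·P̄ = [3089/2227 2626/2227; 2626/2227 3241/2227]

step 0: x' = [-8/71, -34/71], P' = [168/71 146/71; 146/71 159/71]
step 1: x' = [-733/2227, 2407/2227], P' = [3089/2227 2626/2227; 2626/2227 3241/2227]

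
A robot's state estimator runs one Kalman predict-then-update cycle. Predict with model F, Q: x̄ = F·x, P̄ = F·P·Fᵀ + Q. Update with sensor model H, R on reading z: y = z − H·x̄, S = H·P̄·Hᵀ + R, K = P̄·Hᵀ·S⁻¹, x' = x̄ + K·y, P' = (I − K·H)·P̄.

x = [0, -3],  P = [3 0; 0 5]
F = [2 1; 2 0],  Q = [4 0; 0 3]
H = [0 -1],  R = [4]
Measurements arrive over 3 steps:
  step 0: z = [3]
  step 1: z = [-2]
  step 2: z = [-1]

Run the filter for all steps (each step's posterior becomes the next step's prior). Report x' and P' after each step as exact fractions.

step 0: x̄ = F·x = [-3, 0]
step 0: P̄ = F·P·Fᵀ + Q = [21 12; 12 15]
step 0: y = z − H·x̄ = [3]
step 0: S = H·P̄·Hᵀ + R = [19]
step 0: K = P̄·Hᵀ·S⁻¹ = [-12/19; -15/19]
step 0: x' = x̄ + K·y = [-93/19, -45/19]
step 0: P' = (I − K·H)·P̄ = [255/19 48/19; 48/19 60/19]
step 1: x̄ = F·x = [-231/19, -186/19]
step 1: P̄ = F·P·Fᵀ + Q = [1348/19 1116/19; 1116/19 1077/19]
step 1: y = z − H·x̄ = [-224/19]
step 1: S = H·P̄·Hᵀ + R = [1153/19]
step 1: K = P̄·Hᵀ·S⁻¹ = [-1116/1153; -1077/1153]
step 1: x' = x̄ + K·y = [-861/1153, 1410/1153]
step 1: P' = (I − K·H)·P̄ = [16252/1153 4464/1153; 4464/1153 4308/1153]
step 2: x̄ = F·x = [-312/1153, -1722/1153]
step 2: P̄ = F·P·Fᵀ + Q = [91784/1153 73936/1153; 73936/1153 68467/1153]
step 2: y = z − H·x̄ = [-2875/1153]
step 2: S = H·P̄·Hᵀ + R = [73079/1153]
step 2: K = P̄·Hᵀ·S⁻¹ = [-73936/73079; -68467/73079]
step 2: x' = x̄ + K·y = [164584/73079, 61579/73079]
step 2: P' = (I − K·H)·P̄ = [1076280/73079 295744/73079; 295744/73079 273868/73079]

step 0: x' = [-93/19, -45/19], P' = [255/19 48/19; 48/19 60/19]
step 1: x' = [-861/1153, 1410/1153], P' = [16252/1153 4464/1153; 4464/1153 4308/1153]
step 2: x' = [164584/73079, 61579/73079], P' = [1076280/73079 295744/73079; 295744/73079 273868/73079]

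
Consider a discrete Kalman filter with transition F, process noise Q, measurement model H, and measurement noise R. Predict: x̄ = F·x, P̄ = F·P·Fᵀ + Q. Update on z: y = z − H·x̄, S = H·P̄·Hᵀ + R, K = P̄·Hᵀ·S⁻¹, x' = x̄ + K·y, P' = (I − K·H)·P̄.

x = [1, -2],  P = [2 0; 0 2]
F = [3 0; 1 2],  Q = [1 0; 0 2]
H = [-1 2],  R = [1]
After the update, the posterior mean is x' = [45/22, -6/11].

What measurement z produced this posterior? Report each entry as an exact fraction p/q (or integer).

x̄ = F·x = [3, -3]
P̄ = F·P·Fᵀ + Q = [19 6; 6 12]
S = H·P̄·Hᵀ + R = [44]
K = P̄·Hᵀ·S⁻¹ = [-7/44; 9/22]
x' − x̄ = [-21/22, 27/11] = K·y
y = (KᵀK)⁻¹·Kᵀ·(x' − x̄) = [6]
z = y + H·x̄ = [6] + [-9] = [-3]

z = [-3]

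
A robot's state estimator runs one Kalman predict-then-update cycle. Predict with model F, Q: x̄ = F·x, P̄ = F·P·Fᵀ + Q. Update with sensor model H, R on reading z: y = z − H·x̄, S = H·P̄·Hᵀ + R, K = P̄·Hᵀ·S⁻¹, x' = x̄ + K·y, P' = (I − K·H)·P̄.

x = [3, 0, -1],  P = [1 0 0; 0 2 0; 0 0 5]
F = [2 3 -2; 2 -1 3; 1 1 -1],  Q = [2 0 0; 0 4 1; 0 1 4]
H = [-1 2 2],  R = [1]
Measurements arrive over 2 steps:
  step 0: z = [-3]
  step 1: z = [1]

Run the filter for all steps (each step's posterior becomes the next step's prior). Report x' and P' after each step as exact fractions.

step 0: x̄ = F·x = [8, 3, 4]
step 0: P̄ = F·P·Fᵀ + Q = [44 -32 18; -32 55 -14; 18 -14 12]
step 0: y = z − H·x̄ = [-9]
step 0: S = H·P̄·Hᵀ + R = [257]
step 0: K = P̄·Hᵀ·S⁻¹ = [-72/257; 114/257; -22/257]
step 0: x' = x̄ + K·y = [2704/257, -255/257, 1226/257]
step 0: P' = (I − K·H)·P̄ = [6124/257 -16/257 3042/257; -16/257 1139/257 -1090/257; 3042/257 -1090/257 2600/257]
step 1: x̄ = F·x = [2191/257, 9341/257, 1223/257]
step 1: P̄ = F·P·Fᵀ + Q = [34213/257 -491/257 14067/257; -491/257 93171/257 2232/257; 14067/257 2232/257 6955/257]
step 1: y = z − H·x̄ = [-18680/257]
step 1: S = H·P̄·Hᵀ + R = [398526/257]
step 1: K = P̄·Hᵀ·S⁻¹ = [-7061/398526; 191297/398526; 4307/398526]
step 1: x' = x̄ + K·y = [1955389/199263, 290279/199263, 791717/199263]
step 1: P' = (I − K·H)·P̄ = [52859581/398526 4494443/398526 21931817/398526; 4494443/398526 2087641/398526 255229/398526; 21931817/398526 255229/398526 10712833/398526]

step 0: x' = [2704/257, -255/257, 1226/257], P' = [6124/257 -16/257 3042/257; -16/257 1139/257 -1090/257; 3042/257 -1090/257 2600/257]
step 1: x' = [1955389/199263, 290279/199263, 791717/199263], P' = [52859581/398526 4494443/398526 21931817/398526; 4494443/398526 2087641/398526 255229/398526; 21931817/398526 255229/398526 10712833/398526]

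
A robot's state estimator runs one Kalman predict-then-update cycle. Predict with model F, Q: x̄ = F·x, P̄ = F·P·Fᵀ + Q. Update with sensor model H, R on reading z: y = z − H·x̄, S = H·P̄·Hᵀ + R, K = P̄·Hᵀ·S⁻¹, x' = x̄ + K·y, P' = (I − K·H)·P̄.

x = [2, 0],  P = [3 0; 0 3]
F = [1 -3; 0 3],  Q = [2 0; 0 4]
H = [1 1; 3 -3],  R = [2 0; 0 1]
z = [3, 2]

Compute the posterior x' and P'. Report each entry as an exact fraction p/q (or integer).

x' = [2883/1655, 12442/11585]
P' = [723/1655 631/1655; 631/1655 5059/11585]

x̄ = F·x = [2, 0]
P̄ = F·P·Fᵀ + Q = [32 -27; -27 31]
y = z − H·x̄ = [1, -4]
S = H·P̄·Hᵀ + R = [11 3; 3 1054]
K = P̄·Hᵀ·S⁻¹ = [677/1655 276/1655; 4738/11585 -1926/11585]
x' = x̄ + K·y = [2883/1655, 12442/11585]
P' = (I − K·H)·P̄ = [723/1655 631/1655; 631/1655 5059/11585]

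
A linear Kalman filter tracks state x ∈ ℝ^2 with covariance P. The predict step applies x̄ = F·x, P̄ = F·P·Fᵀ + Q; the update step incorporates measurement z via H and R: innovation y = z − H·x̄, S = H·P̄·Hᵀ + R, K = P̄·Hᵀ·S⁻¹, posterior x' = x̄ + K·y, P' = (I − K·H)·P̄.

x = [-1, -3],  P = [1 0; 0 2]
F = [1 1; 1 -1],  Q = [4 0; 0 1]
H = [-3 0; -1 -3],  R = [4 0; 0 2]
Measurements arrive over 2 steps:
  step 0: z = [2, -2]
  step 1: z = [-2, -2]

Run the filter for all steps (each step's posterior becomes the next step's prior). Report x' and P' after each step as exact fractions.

step 0: x̄ = F·x = [-4, 2]
step 0: P̄ = F·P·Fᵀ + Q = [7 -1; -1 4]
step 0: y = z − H·x̄ = [-10, 0]
step 0: S = H·P̄·Hᵀ + R = [67 12; 12 39]
step 0: K = P̄·Hᵀ·S⁻¹ = [-257/823 -16/2469; 83/823 -773/2469]
step 0: x' = x̄ + K·y = [-722/823, 816/823]
step 0: P' = (I − K·H)·P̄ = [1028/2469 -332/2469; -332/2469 626/2469]
step 1: x̄ = F·x = [94/823, -1538/823]
step 1: P̄ = F·P·Fᵀ + Q = [3622/823 134/823; 134/823 4787/2469]
step 1: y = z − H·x̄ = [-1364/823, -6166/823]
step 1: S = H·P̄·Hᵀ + R = [35890/823 12072/823; 12072/823 20433/823]
step 1: K = P̄·Hᵀ·S⁻¹ = [-35125/118997 -8048/356991; 10367/118997 -104351/356991]
step 1: x' = x̄ + K·y = [275714/356991, 63128/356991]
step 1: P' = (I − K·H)·P̄ = [140500/356991 -41468/356991; -41468/356991 83390/356991]

step 0: x' = [-722/823, 816/823], P' = [1028/2469 -332/2469; -332/2469 626/2469]
step 1: x' = [275714/356991, 63128/356991], P' = [140500/356991 -41468/356991; -41468/356991 83390/356991]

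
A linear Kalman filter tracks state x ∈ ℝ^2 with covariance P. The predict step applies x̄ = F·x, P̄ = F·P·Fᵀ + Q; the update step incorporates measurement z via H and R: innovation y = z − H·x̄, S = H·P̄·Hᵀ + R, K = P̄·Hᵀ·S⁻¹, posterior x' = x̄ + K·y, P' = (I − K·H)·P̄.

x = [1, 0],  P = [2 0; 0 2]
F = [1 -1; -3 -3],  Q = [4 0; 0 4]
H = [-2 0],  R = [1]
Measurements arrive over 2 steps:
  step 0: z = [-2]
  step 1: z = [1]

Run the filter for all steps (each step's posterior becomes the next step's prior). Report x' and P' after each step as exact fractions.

step 0: x̄ = F·x = [1, -3]
step 0: P̄ = F·P·Fᵀ + Q = [8 0; 0 40]
step 0: y = z − H·x̄ = [0]
step 0: S = H·P̄·Hᵀ + R = [33]
step 0: K = P̄·Hᵀ·S⁻¹ = [-16/33; 0]
step 0: x' = x̄ + K·y = [1, -3]
step 0: P' = (I − K·H)·P̄ = [8/33 0; 0 40]
step 1: x̄ = F·x = [4, 6]
step 1: P̄ = F·P·Fᵀ + Q = [1460/33 1312/11; 1312/11 4028/11]
step 1: y = z − H·x̄ = [9]
step 1: S = H·P̄·Hᵀ + R = [5873/33]
step 1: K = P̄·Hᵀ·S⁻¹ = [-2920/5873; -7872/5873]
step 1: x' = x̄ + K·y = [-2788/5873, -35610/5873]
step 1: P' = (I − K·H)·P̄ = [1460/5873 3936/5873; 3936/5873 272756/5873]

step 0: x' = [1, -3], P' = [8/33 0; 0 40]
step 1: x' = [-2788/5873, -35610/5873], P' = [1460/5873 3936/5873; 3936/5873 272756/5873]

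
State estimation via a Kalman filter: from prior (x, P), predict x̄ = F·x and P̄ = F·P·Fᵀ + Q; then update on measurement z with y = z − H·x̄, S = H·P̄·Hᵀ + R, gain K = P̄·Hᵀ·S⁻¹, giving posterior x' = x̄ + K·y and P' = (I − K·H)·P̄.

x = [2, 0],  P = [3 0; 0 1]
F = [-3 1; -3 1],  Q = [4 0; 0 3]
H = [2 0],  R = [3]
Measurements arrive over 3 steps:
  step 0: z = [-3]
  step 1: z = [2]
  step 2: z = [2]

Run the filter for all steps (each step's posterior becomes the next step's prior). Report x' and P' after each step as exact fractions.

step 0: x̄ = F·x = [-6, -6]
step 0: P̄ = F·P·Fᵀ + Q = [32 28; 28 31]
step 0: y = z − H·x̄ = [9]
step 0: S = H·P̄·Hᵀ + R = [131]
step 0: K = P̄·Hᵀ·S⁻¹ = [64/131; 56/131]
step 0: x' = x̄ + K·y = [-210/131, -282/131]
step 0: P' = (I − K·H)·P̄ = [96/131 84/131; 84/131 925/131]
step 1: x̄ = F·x = [348/131, 348/131]
step 1: P̄ = F·P·Fᵀ + Q = [1809/131 1285/131; 1285/131 1678/131]
step 1: y = z − H·x̄ = [-434/131]
step 1: S = H·P̄·Hᵀ + R = [7629/131]
step 1: K = P̄·Hᵀ·S⁻¹ = [1206/2543; 2570/7629]
step 1: x' = x̄ + K·y = [2760/2543, 11752/7629]
step 1: P' = (I − K·H)·P̄ = [1809/2543 1285/2543; 1285/2543 47302/7629]
step 2: x̄ = F·x = [-13088/7629, -13088/7629]
step 2: P̄ = F·P·Fᵀ + Q = [103531/7629 73015/7629; 73015/7629 95902/7629]
step 2: y = z − H·x̄ = [41434/7629]
step 2: S = H·P̄·Hᵀ + R = [437011/7629]
step 2: K = P̄·Hᵀ·S⁻¹ = [207062/437011; 146030/437011]
step 2: x' = x̄ + K·y = [374860/437011, 43388/437011]
step 2: P' = (I − K·H)·P̄ = [310593/437011 219045/437011; 219045/437011 2698318/437011]

step 0: x' = [-210/131, -282/131], P' = [96/131 84/131; 84/131 925/131]
step 1: x' = [2760/2543, 11752/7629], P' = [1809/2543 1285/2543; 1285/2543 47302/7629]
step 2: x' = [374860/437011, 43388/437011], P' = [310593/437011 219045/437011; 219045/437011 2698318/437011]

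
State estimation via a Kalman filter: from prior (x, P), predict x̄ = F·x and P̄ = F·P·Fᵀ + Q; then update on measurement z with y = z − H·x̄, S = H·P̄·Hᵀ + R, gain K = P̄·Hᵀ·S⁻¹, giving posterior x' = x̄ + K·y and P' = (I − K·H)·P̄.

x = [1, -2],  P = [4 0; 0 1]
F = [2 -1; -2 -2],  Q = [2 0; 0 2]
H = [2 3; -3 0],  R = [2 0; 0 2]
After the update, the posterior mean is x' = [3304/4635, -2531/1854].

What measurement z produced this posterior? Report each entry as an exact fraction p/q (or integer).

z = [-3, -2]

x̄ = F·x = [4, 2]
P̄ = F·P·Fᵀ + Q = [19 -14; -14 22]
S = H·P̄·Hᵀ + R = [108 12; 12 173]
K = P̄·Hᵀ·S⁻¹ = [-2/4635 -509/1545; 607/1854 68/309]
x' − x̄ = [-15236/4635, -6239/1854] = K·y
y = (KᵀK)⁻¹·Kᵀ·(x' − x̄) = [-17, 10]
z = y + H·x̄ = [-17, 10] + [14, -12] = [-3, -2]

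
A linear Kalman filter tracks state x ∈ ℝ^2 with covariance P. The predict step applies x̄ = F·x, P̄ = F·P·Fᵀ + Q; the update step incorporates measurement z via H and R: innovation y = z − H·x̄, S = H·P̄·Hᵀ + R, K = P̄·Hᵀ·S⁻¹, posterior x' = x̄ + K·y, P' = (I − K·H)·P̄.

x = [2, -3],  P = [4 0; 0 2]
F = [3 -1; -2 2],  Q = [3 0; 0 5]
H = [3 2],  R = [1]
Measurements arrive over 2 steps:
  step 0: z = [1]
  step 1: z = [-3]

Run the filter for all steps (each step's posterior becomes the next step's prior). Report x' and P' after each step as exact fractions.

step 0: x̄ = F·x = [9, -10]
step 0: P̄ = F·P·Fᵀ + Q = [41 -28; -28 29]
step 0: y = z − H·x̄ = [-6]
step 0: S = H·P̄·Hᵀ + R = [150]
step 0: K = P̄·Hᵀ·S⁻¹ = [67/150; -13/75]
step 0: x' = x̄ + K·y = [158/25, -224/25]
step 0: P' = (I − K·H)·P̄ = [1661/150 -1229/75; -1229/75 1837/75]
step 1: x̄ = F·x = [698/25, -764/25]
step 1: P̄ = F·P·Fᵀ + Q = [33821/150 -6163/25; -6163/25 6959/25]
step 1: y = z − H·x̄ = [-641/25]
step 1: S = H·P̄·Hᵀ + R = [9273/50]
step 1: K = P̄·Hᵀ·S⁻¹ = [9169/9273; -9142/9273]
step 1: x' = x̄ + K·y = [23809/9273, -48982/9273]
step 1: P' = (I − K·H)·P̄ = [409403/9273 -609520/9273; -609520/9273 909709/9273]

step 0: x' = [158/25, -224/25], P' = [1661/150 -1229/75; -1229/75 1837/75]
step 1: x' = [23809/9273, -48982/9273], P' = [409403/9273 -609520/9273; -609520/9273 909709/9273]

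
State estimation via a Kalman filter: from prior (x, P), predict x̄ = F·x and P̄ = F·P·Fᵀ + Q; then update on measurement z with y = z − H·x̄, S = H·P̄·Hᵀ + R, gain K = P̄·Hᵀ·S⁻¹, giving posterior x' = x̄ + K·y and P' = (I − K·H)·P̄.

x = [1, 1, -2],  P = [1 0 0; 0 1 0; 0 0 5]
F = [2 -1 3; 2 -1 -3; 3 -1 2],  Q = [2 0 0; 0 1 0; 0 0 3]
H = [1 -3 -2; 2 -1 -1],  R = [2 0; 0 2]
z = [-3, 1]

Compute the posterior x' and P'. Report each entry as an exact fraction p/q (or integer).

x̄ = F·x = [-5, 7, -2]
P̄ = F·P·Fᵀ + Q = [52 -40 37; -40 51 -23; 37 -23 33]
y = z − H·x̄ = [19, 16]
S = H·P̄·Hᵀ + R = [461 303; 303 260]
K = P̄·Hᵀ·S⁻¹ = [-6941/28051 19633/28051; -5496/28051 -5247/28051; -8992/28051 17384/28051]
x' = x̄ + K·y = [41994/28051, 7981/28051, 51194/28051]
P' = (I − K·H)·P̄ = [38139/28051 -22003/28051 59015/28051; -22003/28051 56013/28051 -89525/28051; 59015/28051 -89525/28051 172787/28051]

x' = [41994/28051, 7981/28051, 51194/28051]
P' = [38139/28051 -22003/28051 59015/28051; -22003/28051 56013/28051 -89525/28051; 59015/28051 -89525/28051 172787/28051]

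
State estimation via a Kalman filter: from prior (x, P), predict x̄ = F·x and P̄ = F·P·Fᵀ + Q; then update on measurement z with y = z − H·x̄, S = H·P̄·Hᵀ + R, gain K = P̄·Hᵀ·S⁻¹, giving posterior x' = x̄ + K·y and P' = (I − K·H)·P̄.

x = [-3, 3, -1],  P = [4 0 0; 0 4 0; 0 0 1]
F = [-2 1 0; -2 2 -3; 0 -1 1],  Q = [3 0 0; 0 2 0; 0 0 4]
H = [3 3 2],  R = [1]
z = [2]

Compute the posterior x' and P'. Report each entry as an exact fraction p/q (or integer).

x̄ = F·x = [9, 15, -4]
P̄ = F·P·Fᵀ + Q = [23 24 -4; 24 43 -11; -4 -11 9]
y = z − H·x̄ = [-62]
S = H·P̄·Hᵀ + R = [883]
K = P̄·Hᵀ·S⁻¹ = [133/883; 179/883; -27/883]
x' = x̄ + K·y = [-299/883, 2147/883, -1858/883]
P' = (I − K·H)·P̄ = [2620/883 -2615/883 59/883; -2615/883 5928/883 -4880/883; 59/883 -4880/883 7218/883]

x' = [-299/883, 2147/883, -1858/883]
P' = [2620/883 -2615/883 59/883; -2615/883 5928/883 -4880/883; 59/883 -4880/883 7218/883]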